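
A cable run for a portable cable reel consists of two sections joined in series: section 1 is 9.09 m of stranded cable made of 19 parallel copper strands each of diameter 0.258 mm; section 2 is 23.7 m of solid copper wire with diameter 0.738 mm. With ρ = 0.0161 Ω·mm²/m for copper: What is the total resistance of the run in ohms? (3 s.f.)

ρ = 0.0161 Ω·mm²/m = 1.61×10^-8 Ω·m
Section 1: A_strand = π(1.2900e-04)² = 5.228e-08 m²; R₁ = ρL/(N·A_s) = (1.61×10^-8)(9.09)/(19×5.228e-08) = 0.1473 Ω
Section 2: A = π(d/2)² = π(3.6900e-04 m)² = 4.278e-07 m²
R₂ = (1.61×10^-8)(23.7)/(4.278e-07) = 0.892 Ω
R = R₁ + R₂ = 1.04 Ω

1.04 Ω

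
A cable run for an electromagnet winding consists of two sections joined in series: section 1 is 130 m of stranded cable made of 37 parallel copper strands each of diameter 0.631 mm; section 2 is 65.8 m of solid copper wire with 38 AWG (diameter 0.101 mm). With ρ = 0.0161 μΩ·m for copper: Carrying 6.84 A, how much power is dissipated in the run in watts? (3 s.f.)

6190 W

ρ = 0.0161 μΩ·m = 1.61×10^-8 Ω·m
Section 1: A_strand = π(3.1550e-04)² = 3.127e-07 m²; R₁ = ρL/(N·A_s) = (1.61×10^-8)(130)/(37×3.127e-07) = 0.1809 Ω
Section 2: A = π(0.101/2 mm)² = π(5.0500e-05 m)² = 8.012e-09 m²
R₂ = (1.61×10^-8)(65.8)/(8.012e-09) = 132.2 Ω
R = R₁ + R₂ = 132.4 Ω
P = I²R = (6.84)² × 132.4 = 6190 W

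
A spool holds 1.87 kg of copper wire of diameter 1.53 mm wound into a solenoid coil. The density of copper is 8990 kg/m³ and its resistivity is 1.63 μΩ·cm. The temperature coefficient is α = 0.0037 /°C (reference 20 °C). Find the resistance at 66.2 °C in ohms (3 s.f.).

ρ = 1.63 μΩ·cm = 1.63×10^-8 Ω·m
A = π(d/2)² = π(7.6500e-04 m)² = 1.8385e-06 m²
L = m/(density·A) = 1.87/(8990×1.8385e-06) = 113.1 m
R = ρL/A = (1.63×10^-8)(113.1)/(1.8385e-06) = 1.003 Ω
R(66.2 °C) = 1.003 × (1 + 0.0037×46.2) = 1.17 Ω

1.17 Ω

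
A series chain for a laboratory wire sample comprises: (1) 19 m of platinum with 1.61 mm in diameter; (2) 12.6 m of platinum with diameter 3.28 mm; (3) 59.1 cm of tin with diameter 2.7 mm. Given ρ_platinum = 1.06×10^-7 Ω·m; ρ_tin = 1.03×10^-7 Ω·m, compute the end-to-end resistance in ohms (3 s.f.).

1.16 Ω

Seg 1: A = π(d/2)² = π(8.0500e-04 m)² = 2.036e-06 m²
R_1 = (1.06×10^-7)(19)/(2.036e-06) = 0.9893 Ω
Seg 2: A = π(d/2)² = π(1.6400e-03 m)² = 8.450e-06 m²
R_2 = (1.06×10^-7)(12.6)/(8.450e-06) = 0.1581 Ω
Seg 3: A = π(d/2)² = π(1.3500e-03 m)² = 5.726e-06 m²
R_3 = (1.03×10^-7)(0.591)/(5.726e-06) = 0.01063 Ω
R_total = R_1 + R_2 + R_3 = 1.16 Ω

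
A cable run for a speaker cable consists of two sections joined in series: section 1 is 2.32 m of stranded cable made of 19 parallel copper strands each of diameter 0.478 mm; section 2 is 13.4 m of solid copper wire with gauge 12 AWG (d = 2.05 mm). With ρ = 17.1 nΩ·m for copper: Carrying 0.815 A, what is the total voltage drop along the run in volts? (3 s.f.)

0.0661 V

ρ = 17.1 nΩ·m = 1.71×10^-8 Ω·m
Section 1: A_strand = π(2.3900e-04)² = 1.795e-07 m²; R₁ = ρL/(N·A_s) = (1.71×10^-8)(2.32)/(19×1.795e-07) = 0.01164 Ω
Section 2: A = π(2.05/2 mm)² = π(1.0250e-03 m)² = 3.301e-06 m²
R₂ = (1.71×10^-8)(13.4)/(3.301e-06) = 0.06942 Ω
R = R₁ + R₂ = 0.08106 Ω
V = IR = 0.815 × 0.08106 = 0.0661 V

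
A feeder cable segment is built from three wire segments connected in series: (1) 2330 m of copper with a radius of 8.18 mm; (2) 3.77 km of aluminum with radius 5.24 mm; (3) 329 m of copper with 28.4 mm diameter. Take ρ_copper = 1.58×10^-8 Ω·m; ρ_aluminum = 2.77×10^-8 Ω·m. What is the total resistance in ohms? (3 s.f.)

Seg 1: A = πr² = π(8.1800e-03 m)² = 2.102e-04 m²
R_1 = (1.58×10^-8)(2330)/(2.102e-04) = 0.1751 Ω
Seg 2: A = πr² = π(5.2400e-03 m)² = 8.626e-05 m²
R_2 = (2.77×10^-8)(3770)/(8.626e-05) = 1.211 Ω
Seg 3: A = π(d/2)² = π(1.4200e-02 m)² = 6.335e-04 m²
R_3 = (1.58×10^-8)(329)/(6.335e-04) = 0.008206 Ω
R_total = R_1 + R_2 + R_3 = 1.39 Ω

1.39 Ω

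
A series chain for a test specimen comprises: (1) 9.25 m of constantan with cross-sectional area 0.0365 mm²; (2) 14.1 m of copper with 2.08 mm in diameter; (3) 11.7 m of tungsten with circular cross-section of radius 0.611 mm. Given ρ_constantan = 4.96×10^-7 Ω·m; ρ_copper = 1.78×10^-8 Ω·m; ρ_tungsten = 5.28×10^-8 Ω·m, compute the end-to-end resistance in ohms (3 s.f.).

Seg 1: A = 0.0365 mm² = 3.650e-08 m²
R_1 = (4.96×10^-7)(9.25)/(3.650e-08) = 125.7 Ω
Seg 2: A = π(d/2)² = π(1.0400e-03 m)² = 3.398e-06 m²
R_2 = (1.78×10^-8)(14.1)/(3.398e-06) = 0.07386 Ω
Seg 3: A = πr² = π(6.1100e-04 m)² = 1.173e-06 m²
R_3 = (5.28×10^-8)(11.7)/(1.173e-06) = 0.5267 Ω
R_total = R_1 + R_2 + R_3 = 126 Ω

126 Ω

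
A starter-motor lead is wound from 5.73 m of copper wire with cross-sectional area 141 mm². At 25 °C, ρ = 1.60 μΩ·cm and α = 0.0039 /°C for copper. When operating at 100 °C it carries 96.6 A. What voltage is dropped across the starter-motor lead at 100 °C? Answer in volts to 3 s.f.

ρ = 1.60 μΩ·cm = 1.60×10^-8 Ω·m
A = 141 mm² = 1.410e-04 m²
R₍25₎ = ρL/A = (1.60×10^-8)(5.73)/(1.410e-04) = 6.502×10^-4 Ω
R₍100₎ = R₍25₎(1 + αΔT) = 6.502×10^-4 × (1 + 0.0039×75) = 8.404×10^-4 Ω
V = IR = 96.6 × 8.404×10^-4 = 0.0812 V

0.0812 V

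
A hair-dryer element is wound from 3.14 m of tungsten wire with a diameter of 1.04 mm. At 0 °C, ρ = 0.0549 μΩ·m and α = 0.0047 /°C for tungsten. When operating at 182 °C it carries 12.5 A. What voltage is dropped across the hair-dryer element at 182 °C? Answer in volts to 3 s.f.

ρ = 0.0549 μΩ·m = 5.49×10^-8 Ω·m
A = π(d/2)² = π(5.2000e-04 m)² = 8.495e-07 m²
R₍0₎ = ρL/A = (5.49×10^-8)(3.14)/(8.495e-07) = 0.2029 Ω
R₍182₎ = R₍0₎(1 + αΔT) = 0.2029 × (1 + 0.0047×182) = 0.3765 Ω
V = IR = 12.5 × 0.3765 = 4.71 V

4.71 V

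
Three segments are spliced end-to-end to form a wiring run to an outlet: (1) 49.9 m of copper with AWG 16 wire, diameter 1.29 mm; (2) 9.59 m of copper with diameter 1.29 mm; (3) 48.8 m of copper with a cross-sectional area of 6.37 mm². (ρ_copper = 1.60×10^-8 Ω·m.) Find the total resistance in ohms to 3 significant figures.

Seg 1: A = π(1.29/2 mm)² = π(6.4500e-04 m)² = 1.307e-06 m²
R_1 = (1.60×10^-8)(49.9)/(1.307e-06) = 0.6109 Ω
Seg 2: A = π(d/2)² = π(6.4500e-04 m)² = 1.307e-06 m²
R_2 = (1.60×10^-8)(9.59)/(1.307e-06) = 0.1174 Ω
Seg 3: A = 6.37 mm² = 6.370e-06 m²
R_3 = (1.60×10^-8)(48.8)/(6.370e-06) = 0.1226 Ω
R_total = R_1 + R_2 + R_3 = 0.851 Ω

0.851 Ω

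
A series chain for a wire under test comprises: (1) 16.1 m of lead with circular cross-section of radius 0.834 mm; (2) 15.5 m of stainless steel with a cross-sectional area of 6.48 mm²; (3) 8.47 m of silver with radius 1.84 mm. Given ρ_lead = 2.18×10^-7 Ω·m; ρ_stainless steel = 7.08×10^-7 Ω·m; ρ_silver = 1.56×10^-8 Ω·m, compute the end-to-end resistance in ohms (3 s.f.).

Seg 1: A = πr² = π(8.3400e-04 m)² = 2.185e-06 m²
R_1 = (2.18×10^-7)(16.1)/(2.185e-06) = 1.606 Ω
Seg 2: A = 6.48 mm² = 6.480e-06 m²
R_2 = (7.08×10^-7)(15.5)/(6.480e-06) = 1.694 Ω
Seg 3: A = πr² = π(1.8400e-03 m)² = 1.064e-05 m²
R_3 = (1.56×10^-8)(8.47)/(1.064e-05) = 0.01242 Ω
R_total = R_1 + R_2 + R_3 = 3.31 Ω

3.31 Ω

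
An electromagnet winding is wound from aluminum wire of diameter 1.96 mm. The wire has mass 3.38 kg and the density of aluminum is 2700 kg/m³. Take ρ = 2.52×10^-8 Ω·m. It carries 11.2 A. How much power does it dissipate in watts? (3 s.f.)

A = π(d/2)² = π(9.8000e-04 m)² = 3.0172e-06 m²
L = m/(density·A) = 3.38/(2700×3.0172e-06) = 414.9 m
R = ρL/A = (2.52×10^-8)(414.9)/(3.0172e-06) = 3.465 Ω
P = I²R = (11.2)² × 3.465 = 435 W

435 W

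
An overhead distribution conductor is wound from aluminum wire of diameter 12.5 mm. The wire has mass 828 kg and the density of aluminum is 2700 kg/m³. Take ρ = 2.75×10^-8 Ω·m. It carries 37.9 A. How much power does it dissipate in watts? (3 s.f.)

A = π(d/2)² = π(6.2500e-03 m)² = 1.2272e-04 m²
L = m/(density·A) = 828/(2700×1.2272e-04) = 2499 m
R = ρL/A = (2.75×10^-8)(2499)/(1.2272e-04) = 0.56 Ω
P = I²R = (37.9)² × 0.56 = 804 W

804 W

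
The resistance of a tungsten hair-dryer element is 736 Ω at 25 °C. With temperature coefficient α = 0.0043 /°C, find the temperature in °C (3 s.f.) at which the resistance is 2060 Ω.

R = R₀(1 + α(T − T₀)) ⇒ T = T₀ + (R/R₀ − 1)/α
T = 25 + (2060/736 − 1)/0.0043 = 25 + (1.799)/0.0043 = 443 °C

443 °C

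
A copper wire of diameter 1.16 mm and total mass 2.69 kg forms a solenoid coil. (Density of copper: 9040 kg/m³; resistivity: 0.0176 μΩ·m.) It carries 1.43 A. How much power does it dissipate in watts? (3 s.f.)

9.59 W

ρ = 0.0176 μΩ·m = 1.76×10^-8 Ω·m
A = π(d/2)² = π(5.8000e-04 m)² = 1.0568e-06 m²
L = m/(density·A) = 2.69/(9040×1.0568e-06) = 281.6 m
R = ρL/A = (1.76×10^-8)(281.6)/(1.0568e-06) = 4.689 Ω
P = I²R = (1.43)² × 4.689 = 9.59 W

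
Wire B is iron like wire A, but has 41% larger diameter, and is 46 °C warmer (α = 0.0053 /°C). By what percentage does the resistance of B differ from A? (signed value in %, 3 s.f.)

-37.4%

R ∝ ρL/d² with ρ ∝ (1+αΔT), so R_B/R_A = (1 + 41/100)⁻² × (1 + 0.0053×46)
= 0.503 × 1.244 = 0.6256
(R_B − R_A)/R_A = 0.6256 − 1 = -37.4%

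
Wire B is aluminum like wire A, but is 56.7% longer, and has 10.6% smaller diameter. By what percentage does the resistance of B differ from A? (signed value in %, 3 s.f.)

96.1%

R ∝ L/d², so R_B/R_A = (1 + 56.7/100) × (1 − 10.6/100)⁻²
= 1.567 × 1.251 = 1.961
(R_B − R_A)/R_A = 1.961 − 1 = 96.1%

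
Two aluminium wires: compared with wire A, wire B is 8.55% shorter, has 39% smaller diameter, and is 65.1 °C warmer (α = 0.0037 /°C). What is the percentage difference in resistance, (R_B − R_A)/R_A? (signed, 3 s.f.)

R ∝ ρL/d² with ρ ∝ (1+αΔT), so R_B/R_A = (1 − 8.55/100) × (1 − 39/100)⁻² × (1 + 0.0037×65.1)
= 0.9145 × 2.687 × 1.241 = 3.05
(R_B − R_A)/R_A = 3.05 − 1 = 205%

205%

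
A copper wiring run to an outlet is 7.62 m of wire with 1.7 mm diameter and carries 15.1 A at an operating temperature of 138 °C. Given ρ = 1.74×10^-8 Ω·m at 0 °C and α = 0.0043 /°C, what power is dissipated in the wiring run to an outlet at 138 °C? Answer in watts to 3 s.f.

21.2 W

A = π(d/2)² = π(8.5000e-04 m)² = 2.270e-06 m²
R₍0₎ = ρL/A = (1.74×10^-8)(7.62)/(2.270e-06) = 0.05841 Ω
R₍138₎ = R₍0₎(1 + αΔT) = 0.05841 × (1 + 0.0043×138) = 0.09308 Ω
P = I²R = (15.1)² × 0.09308 = 21.2 W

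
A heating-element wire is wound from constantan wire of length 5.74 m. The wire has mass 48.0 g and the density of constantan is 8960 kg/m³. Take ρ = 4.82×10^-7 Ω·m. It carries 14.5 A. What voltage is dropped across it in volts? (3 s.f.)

A = m/(density·L) = 0.048/(8960×5.74) = 9.3330e-07 m²
R = ρL/A = (4.82×10^-7)(5.74)/(9.3330e-07) = 2.964 Ω
V = IR = 14.5 × 2.964 = 43.0 V

43.0 V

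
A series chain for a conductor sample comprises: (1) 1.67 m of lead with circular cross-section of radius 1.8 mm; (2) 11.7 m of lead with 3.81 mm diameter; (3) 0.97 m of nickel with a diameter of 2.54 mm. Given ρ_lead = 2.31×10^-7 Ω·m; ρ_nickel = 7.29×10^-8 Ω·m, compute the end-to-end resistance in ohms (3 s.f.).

Seg 1: A = πr² = π(1.8000e-03 m)² = 1.018e-05 m²
R_1 = (2.31×10^-7)(1.67)/(1.018e-05) = 0.0379 Ω
Seg 2: A = π(d/2)² = π(1.9050e-03 m)² = 1.140e-05 m²
R_2 = (2.31×10^-7)(11.7)/(1.140e-05) = 0.2371 Ω
Seg 3: A = π(d/2)² = π(1.2700e-03 m)² = 5.067e-06 m²
R_3 = (7.29×10^-8)(0.97)/(5.067e-06) = 0.01396 Ω
R_total = R_1 + R_2 + R_3 = 0.289 Ω

0.289 Ω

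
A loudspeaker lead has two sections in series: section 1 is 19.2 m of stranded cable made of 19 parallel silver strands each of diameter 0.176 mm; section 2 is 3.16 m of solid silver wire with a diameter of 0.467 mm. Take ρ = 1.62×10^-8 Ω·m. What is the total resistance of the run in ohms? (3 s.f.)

Section 1: A_strand = π(8.8000e-05)² = 2.433e-08 m²; R₁ = ρL/(N·A_s) = (1.62×10^-8)(19.2)/(19×2.433e-08) = 0.6729 Ω
Section 2: A = π(d/2)² = π(2.3350e-04 m)² = 1.713e-07 m²
R₂ = (1.62×10^-8)(3.16)/(1.713e-07) = 0.2989 Ω
R = R₁ + R₂ = 0.972 Ω

0.972 Ω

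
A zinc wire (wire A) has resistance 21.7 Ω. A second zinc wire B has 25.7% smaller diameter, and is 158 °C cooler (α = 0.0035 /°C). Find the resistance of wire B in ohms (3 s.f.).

17.6 Ω

R ∝ ρL/d² with ρ ∝ (1+αΔT), so R_B/R_A = (1 − 25.7/100)⁻² × (1 − 0.0035×158)
= 1.811 × 0.447 = 0.8097
R_B = 0.8097 × 21.7 = 17.6 Ω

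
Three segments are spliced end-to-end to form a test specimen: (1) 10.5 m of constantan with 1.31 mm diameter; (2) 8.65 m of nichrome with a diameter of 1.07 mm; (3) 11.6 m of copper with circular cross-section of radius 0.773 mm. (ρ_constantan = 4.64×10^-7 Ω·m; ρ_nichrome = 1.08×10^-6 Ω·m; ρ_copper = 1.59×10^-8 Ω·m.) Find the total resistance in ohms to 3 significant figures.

Seg 1: A = π(d/2)² = π(6.5500e-04 m)² = 1.348e-06 m²
R_1 = (4.64×10^-7)(10.5)/(1.348e-06) = 3.615 Ω
Seg 2: A = π(d/2)² = π(5.3500e-04 m)² = 8.992e-07 m²
R_2 = (1.08×10^-6)(8.65)/(8.992e-07) = 10.39 Ω
Seg 3: A = πr² = π(7.7300e-04 m)² = 1.877e-06 m²
R_3 = (1.59×10^-8)(11.6)/(1.877e-06) = 0.09825 Ω
R_total = R_1 + R_2 + R_3 = 14.1 Ω

14.1 Ω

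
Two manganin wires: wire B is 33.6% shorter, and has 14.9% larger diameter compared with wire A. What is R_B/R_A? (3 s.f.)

R ∝ L/d², so R_B/R_A = (1 − 33.6/100) × (1 + 14.9/100)⁻²
= 0.664 × 0.7575 = 0.503

0.503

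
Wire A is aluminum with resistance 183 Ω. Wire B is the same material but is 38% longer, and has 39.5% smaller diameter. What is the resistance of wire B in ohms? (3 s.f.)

690 Ω

R ∝ L/d², so R_B/R_A = (1 + 38/100) × (1 − 39.5/100)⁻²
= 1.38 × 2.732 = 3.77
R_B = 3.77 × 183 = 690 Ω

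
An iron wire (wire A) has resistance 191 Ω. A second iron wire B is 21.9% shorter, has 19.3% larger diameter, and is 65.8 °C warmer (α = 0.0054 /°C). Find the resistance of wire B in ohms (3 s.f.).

R ∝ ρL/d² with ρ ∝ (1+αΔT), so R_B/R_A = (1 − 21.9/100) × (1 + 19.3/100)⁻² × (1 + 0.0054×65.8)
= 0.781 × 0.7026 × 1.355 = 0.7437
R_B = 0.7437 × 191 = 142 Ω

142 Ω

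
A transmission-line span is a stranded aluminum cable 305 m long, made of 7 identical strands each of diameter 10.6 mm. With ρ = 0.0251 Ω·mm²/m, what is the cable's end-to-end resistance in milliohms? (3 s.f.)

ρ = 0.0251 Ω·mm²/m = 2.51×10^-8 Ω·m
A_strand = π(5.3000e-03 m)² = 8.825e-05 m²
R_strand = ρL/A = (2.51×10^-8)(305)/(8.825e-05) = 0.08675 Ω
R_total = R_strand/N = 0.08675/7 = 12.4 mΩ

12.4 mΩ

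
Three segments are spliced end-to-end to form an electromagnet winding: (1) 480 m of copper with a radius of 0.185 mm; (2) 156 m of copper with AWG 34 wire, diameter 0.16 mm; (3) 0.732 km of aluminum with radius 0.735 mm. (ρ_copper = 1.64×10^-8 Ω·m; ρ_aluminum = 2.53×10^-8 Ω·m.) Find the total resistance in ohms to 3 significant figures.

Seg 1: A = πr² = π(1.8500e-04 m)² = 1.075e-07 m²
R_1 = (1.64×10^-8)(480)/(1.075e-07) = 73.21 Ω
Seg 2: A = π(0.16/2 mm)² = π(8.0000e-05 m)² = 2.011e-08 m²
R_2 = (1.64×10^-8)(156)/(2.011e-08) = 127.2 Ω
Seg 3: A = πr² = π(7.3500e-04 m)² = 1.697e-06 m²
R_3 = (2.53×10^-8)(732)/(1.697e-06) = 10.91 Ω
R_total = R_1 + R_2 + R_3 = 211 Ω

211 Ω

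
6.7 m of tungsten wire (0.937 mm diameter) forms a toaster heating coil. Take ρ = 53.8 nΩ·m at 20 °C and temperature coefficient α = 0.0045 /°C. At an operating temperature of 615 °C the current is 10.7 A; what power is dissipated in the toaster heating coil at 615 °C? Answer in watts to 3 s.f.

220 W

ρ = 53.8 nΩ·m = 5.38×10^-8 Ω·m
A = π(d/2)² = π(4.6850e-04 m)² = 6.896e-07 m²
R₍20₎ = ρL/A = (5.38×10^-8)(6.7)/(6.896e-07) = 0.5227 Ω
R₍615₎ = R₍20₎(1 + αΔT) = 0.5227 × (1 + 0.0045×595) = 1.922 Ω
P = I²R = (10.7)² × 1.922 = 220 W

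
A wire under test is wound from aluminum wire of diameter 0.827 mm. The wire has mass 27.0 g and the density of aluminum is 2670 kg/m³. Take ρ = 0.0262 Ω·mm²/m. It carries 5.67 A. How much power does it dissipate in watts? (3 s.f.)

ρ = 0.0262 Ω·mm²/m = 2.62×10^-8 Ω·m
A = π(d/2)² = π(4.1350e-04 m)² = 5.3716e-07 m²
L = m/(density·A) = 0.027/(2670×5.3716e-07) = 18.83 m
R = ρL/A = (2.62×10^-8)(18.83)/(5.3716e-07) = 0.9182 Ω
P = I²R = (5.67)² × 0.9182 = 29.5 W

29.5 W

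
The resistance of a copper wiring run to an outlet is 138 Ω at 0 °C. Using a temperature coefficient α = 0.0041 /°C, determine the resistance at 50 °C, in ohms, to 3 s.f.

166 Ω

ΔT = 50 − 0 = 50 °C
R = R₀(1 + αΔT) = 138 × (1 + 0.0041×50) = 138 × 1.205 = 166 Ω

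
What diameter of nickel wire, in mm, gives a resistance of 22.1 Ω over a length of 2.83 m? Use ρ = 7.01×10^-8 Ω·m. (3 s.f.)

A = ρL/R = (7.01×10^-8)(2.83)/(22.1) = 8.977e-09 m²
d = 2√(A/π) = 1.069e-04 m = 0.107 mm

0.107 mm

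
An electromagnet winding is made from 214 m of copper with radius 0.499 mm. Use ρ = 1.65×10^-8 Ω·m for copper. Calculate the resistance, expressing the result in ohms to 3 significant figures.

A = πr² = π(4.9900e-04 m)² = 7.823e-07 m²
R = ρL/A = (1.65×10^-8)(214 m)/(7.823e-07 m²) = 4.51 Ω

4.51 Ω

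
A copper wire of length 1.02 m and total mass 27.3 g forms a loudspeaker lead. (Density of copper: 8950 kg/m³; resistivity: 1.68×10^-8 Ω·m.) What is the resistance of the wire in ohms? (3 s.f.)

0.00573 Ω

A = m/(density·L) = 0.0273/(8950×1.02) = 2.9905e-06 m²
R = ρL/A = (1.68×10^-8)(1.02)/(2.9905e-06) = 0.00573 Ω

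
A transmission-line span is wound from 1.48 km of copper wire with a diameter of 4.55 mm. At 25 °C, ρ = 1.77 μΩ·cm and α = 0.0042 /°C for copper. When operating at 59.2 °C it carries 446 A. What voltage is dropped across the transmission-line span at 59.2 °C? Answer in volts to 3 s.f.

822 V

ρ = 1.77 μΩ·cm = 1.77×10^-8 Ω·m
A = π(d/2)² = π(2.2750e-03 m)² = 1.626e-05 m²
R₍25₎ = ρL/A = (1.77×10^-8)(1480)/(1.626e-05) = 1.611 Ω
R₍59.2₎ = R₍25₎(1 + αΔT) = 1.611 × (1 + 0.0042×34.2) = 1.843 Ω
V = IR = 446 × 1.843 = 822 V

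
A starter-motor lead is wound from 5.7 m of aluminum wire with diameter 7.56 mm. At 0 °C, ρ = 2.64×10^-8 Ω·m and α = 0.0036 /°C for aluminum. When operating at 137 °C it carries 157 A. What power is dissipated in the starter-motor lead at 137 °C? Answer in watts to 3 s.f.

123 W

A = π(d/2)² = π(3.7800e-03 m)² = 4.489e-05 m²
R₍0₎ = ρL/A = (2.64×10^-8)(5.7)/(4.489e-05) = 0.003352 Ω
R₍137₎ = R₍0₎(1 + αΔT) = 0.003352 × (1 + 0.0036×137) = 0.005006 Ω
P = I²R = (157)² × 0.005006 = 123 W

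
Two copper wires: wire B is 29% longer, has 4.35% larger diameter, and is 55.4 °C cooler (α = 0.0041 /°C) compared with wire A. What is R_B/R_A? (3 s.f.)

0.916

R ∝ ρL/d² with ρ ∝ (1+αΔT), so R_B/R_A = (1 + 29/100) × (1 + 4.35/100)⁻² × (1 − 0.0041×55.4)
= 1.29 × 0.9184 × 0.7729 = 0.916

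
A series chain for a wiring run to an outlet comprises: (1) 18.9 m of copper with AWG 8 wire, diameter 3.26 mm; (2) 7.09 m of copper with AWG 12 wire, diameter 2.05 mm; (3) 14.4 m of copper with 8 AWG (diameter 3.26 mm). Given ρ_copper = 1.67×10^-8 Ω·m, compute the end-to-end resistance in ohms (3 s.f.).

0.102 Ω

Seg 1: A = π(3.26/2 mm)² = π(1.6300e-03 m)² = 8.347e-06 m²
R_1 = (1.67×10^-8)(18.9)/(8.347e-06) = 0.03781 Ω
Seg 2: A = π(2.05/2 mm)² = π(1.0250e-03 m)² = 3.301e-06 m²
R_2 = (1.67×10^-8)(7.09)/(3.301e-06) = 0.03587 Ω
Seg 3: A = π(3.26/2 mm)² = π(1.6300e-03 m)² = 8.347e-06 m²
R_3 = (1.67×10^-8)(14.4)/(8.347e-06) = 0.02881 Ω
R_total = R_1 + R_2 + R_3 = 0.102 Ω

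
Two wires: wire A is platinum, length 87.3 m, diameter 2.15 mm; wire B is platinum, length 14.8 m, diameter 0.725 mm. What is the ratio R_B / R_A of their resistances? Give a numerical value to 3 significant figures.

R ∝ ρL/d², so R_B/R_A = (L_B/L_A) × (d_A/d_B)²
= (14.8/87.3) × (2.15/0.725)² = 1.49

1.49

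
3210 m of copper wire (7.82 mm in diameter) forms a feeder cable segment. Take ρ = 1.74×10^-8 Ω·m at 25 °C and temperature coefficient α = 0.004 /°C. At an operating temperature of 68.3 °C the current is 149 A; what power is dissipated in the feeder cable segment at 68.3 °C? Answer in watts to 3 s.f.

30300 W

A = π(d/2)² = π(3.9100e-03 m)² = 4.803e-05 m²
R₍25₎ = ρL/A = (1.74×10^-8)(3210)/(4.803e-05) = 1.163 Ω
R₍68.3₎ = R₍25₎(1 + αΔT) = 1.163 × (1 + 0.004×43.3) = 1.364 Ω
P = I²R = (149)² × 1.364 = 30300 W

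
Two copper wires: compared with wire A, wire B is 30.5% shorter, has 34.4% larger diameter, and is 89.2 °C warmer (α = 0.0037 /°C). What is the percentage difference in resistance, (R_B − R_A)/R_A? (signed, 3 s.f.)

R ∝ ρL/d² with ρ ∝ (1+αΔT), so R_B/R_A = (1 − 30.5/100) × (1 + 34.4/100)⁻² × (1 + 0.0037×89.2)
= 0.695 × 0.5536 × 1.33 = 0.5117
(R_B − R_A)/R_A = 0.5117 − 1 = -48.8%

-48.8%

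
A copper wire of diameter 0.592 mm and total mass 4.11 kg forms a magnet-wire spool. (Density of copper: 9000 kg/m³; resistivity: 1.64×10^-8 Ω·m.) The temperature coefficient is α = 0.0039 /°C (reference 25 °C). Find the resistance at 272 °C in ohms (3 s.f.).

194 Ω

A = π(d/2)² = π(2.9600e-04 m)² = 2.7525e-07 m²
L = m/(density·A) = 4.11/(9000×2.7525e-07) = 1659 m
R = ρL/A = (1.64×10^-8)(1659)/(2.7525e-07) = 98.85 Ω
R(272 °C) = 98.85 × (1 + 0.0039×247) = 194 Ω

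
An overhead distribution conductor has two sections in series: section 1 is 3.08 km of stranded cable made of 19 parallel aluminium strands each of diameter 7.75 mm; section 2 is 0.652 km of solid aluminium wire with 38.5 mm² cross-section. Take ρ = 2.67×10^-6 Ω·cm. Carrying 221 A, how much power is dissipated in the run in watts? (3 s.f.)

26600 W

ρ = 2.67×10^-6 Ω·cm = 2.67×10^-8 Ω·m
Section 1: A_strand = π(3.8750e-03)² = 4.717e-05 m²; R₁ = ρL/(N·A_s) = (2.67×10^-8)(3080)/(19×4.717e-05) = 0.09175 Ω
Section 2: A = 38.5 mm² = 3.850e-05 m²
R₂ = (2.67×10^-8)(652)/(3.850e-05) = 0.4522 Ω
R = R₁ + R₂ = 0.5439 Ω
P = I²R = (221)² × 0.5439 = 26600 W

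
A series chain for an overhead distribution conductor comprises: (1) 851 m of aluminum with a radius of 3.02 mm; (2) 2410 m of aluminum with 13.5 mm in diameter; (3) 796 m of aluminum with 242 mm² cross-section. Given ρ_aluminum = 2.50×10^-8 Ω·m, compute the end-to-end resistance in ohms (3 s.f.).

Seg 1: A = πr² = π(3.0200e-03 m)² = 2.865e-05 m²
R_1 = (2.50×10^-8)(851)/(2.865e-05) = 0.7425 Ω
Seg 2: A = π(d/2)² = π(6.7500e-03 m)² = 1.431e-04 m²
R_2 = (2.50×10^-8)(2410)/(1.431e-04) = 0.4209 Ω
Seg 3: A = 242 mm² = 2.420e-04 m²
R_3 = (2.50×10^-8)(796)/(2.420e-04) = 0.08223 Ω
R_total = R_1 + R_2 + R_3 = 1.25 Ω

1.25 Ω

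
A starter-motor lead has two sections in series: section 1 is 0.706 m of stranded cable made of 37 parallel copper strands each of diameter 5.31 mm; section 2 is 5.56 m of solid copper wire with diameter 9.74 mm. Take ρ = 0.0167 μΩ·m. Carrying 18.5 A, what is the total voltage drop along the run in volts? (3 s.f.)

0.0233 V

ρ = 0.0167 μΩ·m = 1.67×10^-8 Ω·m
Section 1: A_strand = π(2.6550e-03)² = 2.215e-05 m²; R₁ = ρL/(N·A_s) = (1.67×10^-8)(0.706)/(37×2.215e-05) = 1.439×10^-5 Ω
Section 2: A = π(d/2)² = π(4.8700e-03 m)² = 7.451e-05 m²
R₂ = (1.67×10^-8)(5.56)/(7.451e-05) = 0.001246 Ω
R = R₁ + R₂ = 0.001261 Ω
V = IR = 18.5 × 0.001261 = 0.0233 V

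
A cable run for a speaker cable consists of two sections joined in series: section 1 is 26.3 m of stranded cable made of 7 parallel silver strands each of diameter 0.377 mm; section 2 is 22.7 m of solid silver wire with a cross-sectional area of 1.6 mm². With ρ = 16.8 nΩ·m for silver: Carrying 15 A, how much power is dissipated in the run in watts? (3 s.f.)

ρ = 16.8 nΩ·m = 1.68×10^-8 Ω·m
Section 1: A_strand = π(1.8850e-04)² = 1.116e-07 m²; R₁ = ρL/(N·A_s) = (1.68×10^-8)(26.3)/(7×1.116e-07) = 0.5655 Ω
Section 2: A = 1.6 mm² = 1.600e-06 m²
R₂ = (1.68×10^-8)(22.7)/(1.600e-06) = 0.2384 Ω
R = R₁ + R₂ = 0.8038 Ω
P = I²R = (15)² × 0.8038 = 181 W

181 W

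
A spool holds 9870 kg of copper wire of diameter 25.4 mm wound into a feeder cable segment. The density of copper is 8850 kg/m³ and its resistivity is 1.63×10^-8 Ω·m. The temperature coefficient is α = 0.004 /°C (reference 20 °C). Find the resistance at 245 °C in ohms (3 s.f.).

0.135 Ω

A = π(d/2)² = π(1.2700e-02 m)² = 5.0671e-04 m²
L = m/(density·A) = 9870/(8850×5.0671e-04) = 2201 m
R = ρL/A = (1.63×10^-8)(2201)/(5.0671e-04) = 0.0708 Ω
R(245 °C) = 0.0708 × (1 + 0.004×225) = 0.135 Ω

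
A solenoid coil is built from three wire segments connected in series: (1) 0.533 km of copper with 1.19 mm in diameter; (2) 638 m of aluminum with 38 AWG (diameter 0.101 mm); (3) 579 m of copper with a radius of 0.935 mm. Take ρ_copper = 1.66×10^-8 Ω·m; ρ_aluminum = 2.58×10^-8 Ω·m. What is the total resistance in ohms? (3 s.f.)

2070 Ω

Seg 1: A = π(d/2)² = π(5.9500e-04 m)² = 1.112e-06 m²
R_1 = (1.66×10^-8)(533)/(1.112e-06) = 7.955 Ω
Seg 2: A = π(0.101/2 mm)² = π(5.0500e-05 m)² = 8.012e-09 m²
R_2 = (2.58×10^-8)(638)/(8.012e-09) = 2055 Ω
Seg 3: A = πr² = π(9.3500e-04 m)² = 2.746e-06 m²
R_3 = (1.66×10^-8)(579)/(2.746e-06) = 3.5 Ω
R_total = R_1 + R_2 + R_3 = 2070 Ω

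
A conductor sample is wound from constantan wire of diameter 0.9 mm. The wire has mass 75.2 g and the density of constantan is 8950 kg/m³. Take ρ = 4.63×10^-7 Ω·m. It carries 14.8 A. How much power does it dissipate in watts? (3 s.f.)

A = π(d/2)² = π(4.5000e-04 m)² = 6.3617e-07 m²
L = m/(density·A) = 0.0752/(8950×6.3617e-07) = 13.21 m
R = ρL/A = (4.63×10^-7)(13.21)/(6.3617e-07) = 9.612 Ω
P = I²R = (14.8)² × 9.612 = 2110 W

2110 W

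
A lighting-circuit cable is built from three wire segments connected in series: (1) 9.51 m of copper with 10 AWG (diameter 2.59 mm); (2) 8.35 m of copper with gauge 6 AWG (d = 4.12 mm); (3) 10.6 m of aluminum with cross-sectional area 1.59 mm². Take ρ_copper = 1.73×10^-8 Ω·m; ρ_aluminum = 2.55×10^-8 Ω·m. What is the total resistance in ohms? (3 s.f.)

Seg 1: A = π(2.59/2 mm)² = π(1.2950e-03 m)² = 5.269e-06 m²
R_1 = (1.73×10^-8)(9.51)/(5.269e-06) = 0.03123 Ω
Seg 2: A = π(4.12/2 mm)² = π(2.0600e-03 m)² = 1.333e-05 m²
R_2 = (1.73×10^-8)(8.35)/(1.333e-05) = 0.01084 Ω
Seg 3: A = 1.59 mm² = 1.590e-06 m²
R_3 = (2.55×10^-8)(10.6)/(1.590e-06) = 0.17 Ω
R_total = R_1 + R_2 + R_3 = 0.212 Ω

0.212 Ω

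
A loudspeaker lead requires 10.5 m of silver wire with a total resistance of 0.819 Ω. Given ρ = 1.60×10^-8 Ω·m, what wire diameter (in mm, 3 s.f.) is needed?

0.511 mm

A = ρL/R = (1.60×10^-8)(10.5)/(0.819) = 2.051e-07 m²
d = 2√(A/π) = 5.111e-04 m = 0.511 mm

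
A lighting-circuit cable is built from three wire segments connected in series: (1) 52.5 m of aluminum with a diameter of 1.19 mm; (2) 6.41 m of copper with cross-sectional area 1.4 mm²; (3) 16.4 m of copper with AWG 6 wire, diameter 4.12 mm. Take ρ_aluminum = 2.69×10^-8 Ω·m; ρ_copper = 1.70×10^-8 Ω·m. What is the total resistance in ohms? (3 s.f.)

Seg 1: A = π(d/2)² = π(5.9500e-04 m)² = 1.112e-06 m²
R_1 = (2.69×10^-8)(52.5)/(1.112e-06) = 1.27 Ω
Seg 2: A = 1.4 mm² = 1.400e-06 m²
R_2 = (1.70×10^-8)(6.41)/(1.400e-06) = 0.07784 Ω
Seg 3: A = π(4.12/2 mm)² = π(2.0600e-03 m)² = 1.333e-05 m²
R_3 = (1.70×10^-8)(16.4)/(1.333e-05) = 0.02091 Ω
R_total = R_1 + R_2 + R_3 = 1.37 Ω

1.37 Ω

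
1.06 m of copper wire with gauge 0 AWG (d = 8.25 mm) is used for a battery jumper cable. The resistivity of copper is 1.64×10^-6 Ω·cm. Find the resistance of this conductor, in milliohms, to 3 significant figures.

0.325 mΩ

ρ = 1.64×10^-6 Ω·cm = 1.64×10^-8 Ω·m
A = π(8.25/2 mm)² = π(4.1250e-03 m)² = 5.346e-05 m²
R = ρL/A = (1.64×10^-8)(1.06 m)/(5.346e-05 m²) = 0.325 mΩ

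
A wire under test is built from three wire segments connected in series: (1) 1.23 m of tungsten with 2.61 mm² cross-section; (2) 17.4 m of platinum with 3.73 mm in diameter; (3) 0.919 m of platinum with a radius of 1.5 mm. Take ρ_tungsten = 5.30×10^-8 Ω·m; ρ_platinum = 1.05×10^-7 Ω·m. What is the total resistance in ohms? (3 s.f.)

Seg 1: A = 2.61 mm² = 2.610e-06 m²
R_1 = (5.30×10^-8)(1.23)/(2.610e-06) = 0.02498 Ω
Seg 2: A = π(d/2)² = π(1.8650e-03 m)² = 1.093e-05 m²
R_2 = (1.05×10^-7)(17.4)/(1.093e-05) = 0.1672 Ω
Seg 3: A = πr² = π(1.5000e-03 m)² = 7.069e-06 m²
R_3 = (1.05×10^-7)(0.919)/(7.069e-06) = 0.01365 Ω
R_total = R_1 + R_2 + R_3 = 0.206 Ω

0.206 Ω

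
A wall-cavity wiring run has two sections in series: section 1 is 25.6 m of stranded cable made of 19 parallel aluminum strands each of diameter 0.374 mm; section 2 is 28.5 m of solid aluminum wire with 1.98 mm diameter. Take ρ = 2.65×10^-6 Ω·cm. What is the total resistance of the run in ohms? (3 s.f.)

0.570 Ω

ρ = 2.65×10^-6 Ω·cm = 2.65×10^-8 Ω·m
Section 1: A_strand = π(1.8700e-04)² = 1.099e-07 m²; R₁ = ρL/(N·A_s) = (2.65×10^-8)(25.6)/(19×1.099e-07) = 0.325 Ω
Section 2: A = π(d/2)² = π(9.9000e-04 m)² = 3.079e-06 m²
R₂ = (2.65×10^-8)(28.5)/(3.079e-06) = 0.2453 Ω
R = R₁ + R₂ = 0.570 Ω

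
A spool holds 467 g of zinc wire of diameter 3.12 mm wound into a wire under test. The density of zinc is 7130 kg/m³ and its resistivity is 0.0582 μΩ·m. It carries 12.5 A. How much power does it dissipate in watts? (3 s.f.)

10.2 W

ρ = 0.0582 μΩ·m = 5.82×10^-8 Ω·m
A = π(d/2)² = π(1.5600e-03 m)² = 7.6454e-06 m²
L = m/(density·A) = 0.467/(7130×7.6454e-06) = 8.567 m
R = ρL/A = (5.82×10^-8)(8.567)/(7.6454e-06) = 0.06522 Ω
P = I²R = (12.5)² × 0.06522 = 10.2 W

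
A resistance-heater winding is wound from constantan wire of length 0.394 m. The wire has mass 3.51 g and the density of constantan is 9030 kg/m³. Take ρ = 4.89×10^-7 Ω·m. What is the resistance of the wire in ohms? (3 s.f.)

0.195 Ω

A = m/(density·L) = 0.00351/(9030×0.394) = 9.8656e-07 m²
R = ρL/A = (4.89×10^-7)(0.394)/(9.8656e-07) = 0.195 Ω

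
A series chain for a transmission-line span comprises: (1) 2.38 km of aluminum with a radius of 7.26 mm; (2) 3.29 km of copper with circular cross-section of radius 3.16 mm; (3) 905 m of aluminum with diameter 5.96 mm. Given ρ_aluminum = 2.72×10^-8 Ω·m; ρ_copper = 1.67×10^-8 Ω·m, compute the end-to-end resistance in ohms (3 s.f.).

3.02 Ω

Seg 1: A = πr² = π(7.2600e-03 m)² = 1.656e-04 m²
R_1 = (2.72×10^-8)(2380)/(1.656e-04) = 0.391 Ω
Seg 2: A = πr² = π(3.1600e-03 m)² = 3.137e-05 m²
R_2 = (1.67×10^-8)(3290)/(3.137e-05) = 1.751 Ω
Seg 3: A = π(d/2)² = π(2.9800e-03 m)² = 2.790e-05 m²
R_3 = (2.72×10^-8)(905)/(2.790e-05) = 0.8823 Ω
R_total = R_1 + R_2 + R_3 = 3.02 Ω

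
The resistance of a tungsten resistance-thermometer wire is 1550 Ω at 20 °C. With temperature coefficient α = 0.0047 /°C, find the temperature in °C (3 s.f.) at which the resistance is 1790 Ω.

R = R₀(1 + α(T − T₀)) ⇒ T = T₀ + (R/R₀ − 1)/α
T = 20 + (1790/1550 − 1)/0.0047 = 20 + (0.1548)/0.0047 = 52.9 °C

52.9 °C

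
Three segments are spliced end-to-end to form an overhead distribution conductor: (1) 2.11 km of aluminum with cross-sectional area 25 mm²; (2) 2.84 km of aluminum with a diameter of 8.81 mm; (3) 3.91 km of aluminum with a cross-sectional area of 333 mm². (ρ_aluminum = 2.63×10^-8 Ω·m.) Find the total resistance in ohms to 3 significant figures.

Seg 1: A = 25 mm² = 2.500e-05 m²
R_1 = (2.63×10^-8)(2110)/(2.500e-05) = 2.22 Ω
Seg 2: A = π(d/2)² = π(4.4050e-03 m)² = 6.096e-05 m²
R_2 = (2.63×10^-8)(2840)/(6.096e-05) = 1.225 Ω
Seg 3: A = 333 mm² = 3.330e-04 m²
R_3 = (2.63×10^-8)(3910)/(3.330e-04) = 0.3088 Ω
R_total = R_1 + R_2 + R_3 = 3.75 Ω

3.75 Ω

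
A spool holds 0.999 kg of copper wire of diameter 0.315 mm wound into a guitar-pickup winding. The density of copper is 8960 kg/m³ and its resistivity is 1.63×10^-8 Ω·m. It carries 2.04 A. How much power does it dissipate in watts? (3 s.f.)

1250 W

A = π(d/2)² = π(1.5750e-04 m)² = 7.7931e-08 m²
L = m/(density·A) = 0.999/(8960×7.7931e-08) = 1431 m
R = ρL/A = (1.63×10^-8)(1431)/(7.7931e-08) = 299.2 Ω
P = I²R = (2.04)² × 299.2 = 1250 W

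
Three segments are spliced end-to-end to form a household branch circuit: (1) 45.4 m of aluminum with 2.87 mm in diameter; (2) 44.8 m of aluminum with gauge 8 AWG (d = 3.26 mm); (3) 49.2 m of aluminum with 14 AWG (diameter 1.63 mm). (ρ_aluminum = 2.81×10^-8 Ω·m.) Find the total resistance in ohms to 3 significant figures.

Seg 1: A = π(d/2)² = π(1.4350e-03 m)² = 6.469e-06 m²
R_1 = (2.81×10^-8)(45.4)/(6.469e-06) = 0.1972 Ω
Seg 2: A = π(3.26/2 mm)² = π(1.6300e-03 m)² = 8.347e-06 m²
R_2 = (2.81×10^-8)(44.8)/(8.347e-06) = 0.1508 Ω
Seg 3: A = π(1.63/2 mm)² = π(8.1500e-04 m)² = 2.087e-06 m²
R_3 = (2.81×10^-8)(49.2)/(2.087e-06) = 0.6625 Ω
R_total = R_1 + R_2 + R_3 = 1.01 Ω

1.01 Ω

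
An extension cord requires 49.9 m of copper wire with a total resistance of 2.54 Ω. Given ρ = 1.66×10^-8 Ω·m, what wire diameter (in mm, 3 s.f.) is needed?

A = ρL/R = (1.66×10^-8)(49.9)/(2.54) = 3.261e-07 m²
d = 2√(A/π) = 6.444e-04 m = 0.644 mm

0.644 mm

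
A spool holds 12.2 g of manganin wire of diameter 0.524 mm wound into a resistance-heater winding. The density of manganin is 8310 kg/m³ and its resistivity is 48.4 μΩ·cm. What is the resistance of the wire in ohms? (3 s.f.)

15.3 Ω

ρ = 48.4 μΩ·cm = 4.84×10^-7 Ω·m
A = π(d/2)² = π(2.6200e-04 m)² = 2.1565e-07 m²
L = m/(density·A) = 0.0122/(8310×2.1565e-07) = 6.808 m
R = ρL/A = (4.84×10^-7)(6.808)/(2.1565e-07) = 15.3 Ω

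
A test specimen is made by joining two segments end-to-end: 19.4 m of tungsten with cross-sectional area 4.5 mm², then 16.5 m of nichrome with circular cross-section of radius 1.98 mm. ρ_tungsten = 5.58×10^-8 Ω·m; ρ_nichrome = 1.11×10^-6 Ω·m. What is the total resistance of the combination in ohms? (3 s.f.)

1.73 Ω

Segment 1: A = 4.5 mm² = 4.500e-06 m²
R₁ = ρL/A = (5.58×10^-8)(19.4)/(4.500e-06) = 0.2406 Ω
Segment 2: A = πr² = π(1.9800e-03 m)² = 1.232e-05 m²
R₂ = (1.11×10^-6)(16.5)/(1.232e-05) = 1.487 Ω
R = R₁ + R₂ = 1.73 Ω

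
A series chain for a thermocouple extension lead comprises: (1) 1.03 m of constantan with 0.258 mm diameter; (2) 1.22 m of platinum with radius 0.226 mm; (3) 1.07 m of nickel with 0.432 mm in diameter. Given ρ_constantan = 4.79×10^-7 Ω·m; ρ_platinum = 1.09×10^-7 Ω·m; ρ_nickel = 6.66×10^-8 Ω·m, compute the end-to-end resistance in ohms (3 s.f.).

10.8 Ω

Seg 1: A = π(d/2)² = π(1.2900e-04 m)² = 5.228e-08 m²
R_1 = (4.79×10^-7)(1.03)/(5.228e-08) = 9.437 Ω
Seg 2: A = πr² = π(2.2600e-04 m)² = 1.605e-07 m²
R_2 = (1.09×10^-7)(1.22)/(1.605e-07) = 0.8287 Ω
Seg 3: A = π(d/2)² = π(2.1600e-04 m)² = 1.466e-07 m²
R_3 = (6.66×10^-8)(1.07)/(1.466e-07) = 0.4862 Ω
R_total = R_1 + R_2 + R_3 = 10.8 Ω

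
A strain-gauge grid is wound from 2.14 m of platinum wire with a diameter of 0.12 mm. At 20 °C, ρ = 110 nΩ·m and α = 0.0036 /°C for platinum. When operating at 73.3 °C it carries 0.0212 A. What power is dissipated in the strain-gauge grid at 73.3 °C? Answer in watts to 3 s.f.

ρ = 110 nΩ·m = 1.10×10^-7 Ω·m
A = π(d/2)² = π(6.0000e-05 m)² = 1.131e-08 m²
R₍20₎ = ρL/A = (1.10×10^-7)(2.14)/(1.131e-08) = 20.81 Ω
R₍73.3₎ = R₍20₎(1 + αΔT) = 20.81 × (1 + 0.0036×53.3) = 24.81 Ω
P = I²R = (0.0212)² × 24.81 = 0.0111 W

0.0111 W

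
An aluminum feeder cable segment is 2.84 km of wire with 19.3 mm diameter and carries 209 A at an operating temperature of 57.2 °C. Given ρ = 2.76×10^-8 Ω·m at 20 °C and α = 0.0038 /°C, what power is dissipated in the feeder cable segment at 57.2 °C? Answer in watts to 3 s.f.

A = π(d/2)² = π(9.6500e-03 m)² = 2.926e-04 m²
R₍20₎ = ρL/A = (2.76×10^-8)(2840)/(2.926e-04) = 0.2679 Ω
R₍57.2₎ = R₍20₎(1 + αΔT) = 0.2679 × (1 + 0.0038×37.2) = 0.3058 Ω
P = I²R = (209)² × 0.3058 = 13400 W

13400 W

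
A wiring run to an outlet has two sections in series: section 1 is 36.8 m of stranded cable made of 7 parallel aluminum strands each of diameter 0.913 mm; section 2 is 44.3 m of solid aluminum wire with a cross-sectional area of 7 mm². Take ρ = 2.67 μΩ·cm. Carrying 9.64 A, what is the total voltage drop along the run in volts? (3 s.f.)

ρ = 2.67 μΩ·cm = 2.67×10^-8 Ω·m
Section 1: A_strand = π(4.5650e-04)² = 6.547e-07 m²; R₁ = ρL/(N·A_s) = (2.67×10^-8)(36.8)/(7×6.547e-07) = 0.2144 Ω
Section 2: A = 7 mm² = 7.000e-06 m²
R₂ = (2.67×10^-8)(44.3)/(7.000e-06) = 0.169 Ω
R = R₁ + R₂ = 0.3834 Ω
V = IR = 9.64 × 0.3834 = 3.70 V

3.70 V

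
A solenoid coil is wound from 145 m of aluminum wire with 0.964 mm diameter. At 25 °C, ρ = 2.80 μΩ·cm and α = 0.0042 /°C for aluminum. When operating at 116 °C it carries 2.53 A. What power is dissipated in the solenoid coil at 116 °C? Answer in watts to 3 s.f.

ρ = 2.80 μΩ·cm = 2.80×10^-8 Ω·m
A = π(d/2)² = π(4.8200e-04 m)² = 7.299e-07 m²
R₍25₎ = ρL/A = (2.80×10^-8)(145)/(7.299e-07) = 5.563 Ω
R₍116₎ = R₍25₎(1 + αΔT) = 5.563 × (1 + 0.0042×91) = 7.689 Ω
P = I²R = (2.53)² × 7.689 = 49.2 W

49.2 W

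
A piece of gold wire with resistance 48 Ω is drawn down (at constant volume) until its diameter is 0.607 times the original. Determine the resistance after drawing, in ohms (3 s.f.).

Volume constant ⇒ L' = L/r² with r = 0.607. R' = ρL'/A' = ρ(L/r²)/(πr²d₀²/4) = R/r⁴.
R' = 7.366 × 48 = 354 Ω

354 Ω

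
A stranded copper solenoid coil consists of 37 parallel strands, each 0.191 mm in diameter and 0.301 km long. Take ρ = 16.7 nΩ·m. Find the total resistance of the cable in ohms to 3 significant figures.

ρ = 16.7 nΩ·m = 1.67×10^-8 Ω·m
A_strand = π(9.5500e-05 m)² = 2.865e-08 m²
R_strand = ρL/A = (1.67×10^-8)(301)/(2.865e-08) = 175.4 Ω
R_total = R_strand/N = 175.4/37 = 4.74 Ω

4.74 Ω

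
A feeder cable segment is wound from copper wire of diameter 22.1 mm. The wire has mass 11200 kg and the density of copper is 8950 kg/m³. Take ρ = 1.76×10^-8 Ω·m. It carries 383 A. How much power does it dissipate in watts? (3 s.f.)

22000 W

A = π(d/2)² = π(1.1050e-02 m)² = 3.8360e-04 m²
L = m/(density·A) = 11200/(8950×3.8360e-04) = 3262 m
R = ρL/A = (1.76×10^-8)(3262)/(3.8360e-04) = 0.1497 Ω
P = I²R = (383)² × 0.1497 = 22000 W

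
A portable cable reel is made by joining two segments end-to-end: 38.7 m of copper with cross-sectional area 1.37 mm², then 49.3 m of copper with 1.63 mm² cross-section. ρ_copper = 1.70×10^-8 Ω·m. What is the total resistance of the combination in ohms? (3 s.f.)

Segment 1: A = 1.37 mm² = 1.370e-06 m²
R₁ = ρL/A = (1.70×10^-8)(38.7)/(1.370e-06) = 0.4802 Ω
Segment 2: A = 1.63 mm² = 1.630e-06 m²
R₂ = (1.70×10^-8)(49.3)/(1.630e-06) = 0.5142 Ω
R = R₁ + R₂ = 0.994 Ω

0.994 Ω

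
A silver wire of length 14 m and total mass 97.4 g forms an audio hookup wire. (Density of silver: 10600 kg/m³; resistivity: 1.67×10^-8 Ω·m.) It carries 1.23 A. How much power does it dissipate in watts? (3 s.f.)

A = m/(density·L) = 0.0974/(10600×14) = 6.5633e-07 m²
R = ρL/A = (1.67×10^-8)(14)/(6.5633e-07) = 0.3562 Ω
P = I²R = (1.23)² × 0.3562 = 0.539 W

0.539 W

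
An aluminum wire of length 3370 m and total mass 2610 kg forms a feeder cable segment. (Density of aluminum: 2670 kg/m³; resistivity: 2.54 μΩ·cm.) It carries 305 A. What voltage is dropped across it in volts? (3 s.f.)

90.0 V

ρ = 2.54 μΩ·cm = 2.54×10^-8 Ω·m
A = m/(density·L) = 2610/(2670×3370) = 2.9007e-04 m²
R = ρL/A = (2.54×10^-8)(3370)/(2.9007e-04) = 0.2951 Ω
V = IR = 305 × 0.2951 = 90.0 V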